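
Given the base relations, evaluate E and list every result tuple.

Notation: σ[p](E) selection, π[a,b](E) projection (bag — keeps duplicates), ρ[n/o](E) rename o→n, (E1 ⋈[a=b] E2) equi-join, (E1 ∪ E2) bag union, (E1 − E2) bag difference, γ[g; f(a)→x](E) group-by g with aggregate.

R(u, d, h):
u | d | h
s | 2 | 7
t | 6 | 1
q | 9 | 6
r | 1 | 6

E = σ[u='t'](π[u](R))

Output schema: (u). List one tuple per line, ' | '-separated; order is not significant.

Per-node cardinality:
  R → 4
  π[u](R) → 4
  σ[u='t'](π[u](R)) → 1

== RESULT ==
u
t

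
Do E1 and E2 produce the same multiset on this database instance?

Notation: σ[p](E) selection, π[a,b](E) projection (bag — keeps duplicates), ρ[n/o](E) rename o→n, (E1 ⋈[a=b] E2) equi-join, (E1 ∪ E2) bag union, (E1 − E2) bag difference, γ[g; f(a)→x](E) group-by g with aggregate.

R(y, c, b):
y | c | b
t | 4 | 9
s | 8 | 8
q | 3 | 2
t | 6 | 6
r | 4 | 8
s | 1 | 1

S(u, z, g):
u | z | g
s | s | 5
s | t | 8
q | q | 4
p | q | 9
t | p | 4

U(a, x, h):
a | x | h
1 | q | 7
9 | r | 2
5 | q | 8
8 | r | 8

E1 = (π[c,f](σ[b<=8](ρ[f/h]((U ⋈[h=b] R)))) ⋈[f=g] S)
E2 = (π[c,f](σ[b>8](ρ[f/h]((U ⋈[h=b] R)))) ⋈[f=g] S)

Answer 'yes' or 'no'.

E1 stepwise |·|:
  U → 4
  R → 6
  (U ⋈[h=b] R) → 5
  ρ[f/h]((U ⋈[h=b] R)) → 5
  σ[b<=8](ρ[f/h]((U ⋈[h=b] R))) → 5
  π[c,f](σ[b<=8](ρ[f/h]((U ⋈[h=b] R)))) → 5
  S → 5
  (π[c,f](σ[b<=8](ρ[f/h]((U ⋈[h=b] R)))) ⋈[f=g] S) → 4
E2 stepwise |·|:
  U → 4
  R → 6
  (U ⋈[h=b] R) → 5
  ρ[f/h]((U ⋈[h=b] R)) → 5
  σ[b>8](ρ[f/h]((U ⋈[h=b] R))) → 0
  π[c,f](σ[b>8](ρ[f/h]((U ⋈[h=b] R)))) → 0
  S → 5
  (π[c,f](σ[b>8](ρ[f/h]((U ⋈[h=b] R)))) ⋈[f=g] S) → 0

E1 result:
c | f | u | z | g
4 | 8 | s | t | 8
4 | 8 | s | t | 8
8 | 8 | s | t | 8
8 | 8 | s | t | 8
E2 result:
c | f | u | z | g
(0 rows)
Witness: (8, 8, 's', 't', 8) appears 2× in E1 but 0× in E2.

no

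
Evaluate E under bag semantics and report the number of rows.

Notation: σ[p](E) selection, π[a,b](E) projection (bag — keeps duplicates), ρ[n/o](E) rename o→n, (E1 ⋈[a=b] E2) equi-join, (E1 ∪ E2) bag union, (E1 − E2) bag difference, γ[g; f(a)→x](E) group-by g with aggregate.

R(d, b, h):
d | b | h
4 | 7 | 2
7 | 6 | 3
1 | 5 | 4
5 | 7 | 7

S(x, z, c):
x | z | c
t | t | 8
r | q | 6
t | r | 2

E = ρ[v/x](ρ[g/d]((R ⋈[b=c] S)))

Subexpression sizes:
  R → 4
  S → 3
  (R ⋈[b=c] S) → 1
  ρ[g/d]((R ⋈[b=c] S)) → 1
  ρ[v/x](ρ[g/d]((R ⋈[b=c] S))) → 1

|E| = 1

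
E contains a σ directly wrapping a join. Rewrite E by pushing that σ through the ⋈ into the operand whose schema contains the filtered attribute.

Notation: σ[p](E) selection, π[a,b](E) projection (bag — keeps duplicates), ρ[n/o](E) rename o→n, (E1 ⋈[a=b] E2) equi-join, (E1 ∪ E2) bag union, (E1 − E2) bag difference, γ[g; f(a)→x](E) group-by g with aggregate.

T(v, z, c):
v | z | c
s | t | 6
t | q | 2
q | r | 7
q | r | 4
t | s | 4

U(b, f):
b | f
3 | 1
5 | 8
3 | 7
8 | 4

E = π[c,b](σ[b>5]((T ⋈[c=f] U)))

σ filters on b, owned by the right side.
E' = π[c,b]((T ⋈[c=f] σ[b>5](U)))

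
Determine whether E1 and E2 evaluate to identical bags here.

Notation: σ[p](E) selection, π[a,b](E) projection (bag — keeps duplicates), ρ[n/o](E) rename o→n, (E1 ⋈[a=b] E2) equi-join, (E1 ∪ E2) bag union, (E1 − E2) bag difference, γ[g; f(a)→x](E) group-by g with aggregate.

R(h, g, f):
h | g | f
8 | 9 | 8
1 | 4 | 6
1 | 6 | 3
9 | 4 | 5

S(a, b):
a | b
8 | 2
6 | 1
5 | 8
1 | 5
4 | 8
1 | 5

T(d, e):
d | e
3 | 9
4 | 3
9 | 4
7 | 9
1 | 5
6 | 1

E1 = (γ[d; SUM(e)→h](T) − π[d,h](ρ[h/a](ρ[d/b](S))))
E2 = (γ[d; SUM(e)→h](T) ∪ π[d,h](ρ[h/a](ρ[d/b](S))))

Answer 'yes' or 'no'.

E1 per-node cardinality:
  T → 6
  γ[d; SUM(e)→h](T) → 6
  S → 6
  ρ[d/b](S) → 6
  ρ[h/a](ρ[d/b](S)) → 6
  π[d,h](ρ[h/a](ρ[d/b](S))) → 6
  (γ[d; SUM(e)→h](T) − π[d,h](ρ[h/a](ρ[d/b](S)))) → 6
E2 per-node cardinality:
  T → 6
  γ[d; SUM(e)→h](T) → 6
  S → 6
  ρ[d/b](S) → 6
  ρ[h/a](ρ[d/b](S)) → 6
  π[d,h](ρ[h/a](ρ[d/b](S))) → 6
  (γ[d; SUM(e)→h](T) ∪ π[d,h](ρ[h/a](ρ[d/b](S)))) → 12

E1 result:
d | h
1 | 5
3 | 9
4 | 3
6 | 1
7 | 9
9 | 4
E2 result:
d | h
1 | 5
1 | 6
2 | 8
3 | 9
4 | 3
5 | 1
5 | 1
6 | 1
7 | 9
8 | 4
8 | 5
9 | 4
Witness: (5, 1) appears 0× in E1 but 2× in E2.

no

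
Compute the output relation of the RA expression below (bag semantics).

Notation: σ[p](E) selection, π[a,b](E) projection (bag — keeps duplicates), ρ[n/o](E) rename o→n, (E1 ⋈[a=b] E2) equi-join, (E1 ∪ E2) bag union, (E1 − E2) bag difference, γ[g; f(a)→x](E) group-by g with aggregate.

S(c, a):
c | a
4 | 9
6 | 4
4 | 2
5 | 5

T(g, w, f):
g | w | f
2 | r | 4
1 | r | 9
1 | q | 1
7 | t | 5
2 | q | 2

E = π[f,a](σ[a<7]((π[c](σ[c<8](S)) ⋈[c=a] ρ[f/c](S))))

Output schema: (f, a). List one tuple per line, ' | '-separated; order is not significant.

Per-node cardinality:
  S → 4
  σ[c<8](S) → 4
  π[c](σ[c<8](S)) → 4
  S → 4
  ρ[f/c](S) → 4
  (π[c](σ[c<8](S)) ⋈[c=a] ρ[f/c](S)) → 3
  σ[a<7]((π[c](σ[c<8](S)) ⋈[c=a] ρ[f/c](S))) → 3
  π[f,a](σ[a<7]((π[c](σ[c<8](S)) ⋈[c=a] ρ[f/c](S)))) → 3

== RESULT ==
f | a
5 | 5
6 | 4
6 | 4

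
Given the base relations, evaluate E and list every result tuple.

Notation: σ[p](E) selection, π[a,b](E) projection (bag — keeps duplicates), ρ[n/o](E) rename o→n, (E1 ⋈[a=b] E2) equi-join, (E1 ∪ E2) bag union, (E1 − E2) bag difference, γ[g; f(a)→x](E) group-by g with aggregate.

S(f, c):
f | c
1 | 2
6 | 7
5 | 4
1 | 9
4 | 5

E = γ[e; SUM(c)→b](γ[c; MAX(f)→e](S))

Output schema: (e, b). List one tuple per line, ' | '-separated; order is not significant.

Subexpression sizes:
  S → 5
  γ[c; MAX(f)→e](S) → 5
  γ[e; SUM(c)→b](γ[c; MAX(f)→e](S)) → 4

== RESULT ==
e | b
1 | 11
4 | 5
5 | 4
6 | 7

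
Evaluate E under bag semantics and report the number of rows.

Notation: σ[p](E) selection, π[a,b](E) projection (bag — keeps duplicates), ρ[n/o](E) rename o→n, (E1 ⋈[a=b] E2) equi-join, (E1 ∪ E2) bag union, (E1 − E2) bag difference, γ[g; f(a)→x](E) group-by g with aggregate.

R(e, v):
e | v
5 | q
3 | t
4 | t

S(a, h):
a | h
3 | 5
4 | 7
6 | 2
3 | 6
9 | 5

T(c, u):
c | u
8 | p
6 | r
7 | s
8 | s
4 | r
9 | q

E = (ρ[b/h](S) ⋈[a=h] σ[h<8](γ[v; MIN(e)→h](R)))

Row counts bottom-up:
  S → 5
  ρ[b/h](S) → 5
  R → 3
  γ[v; MIN(e)→h](R) → 2
  σ[h<8](γ[v; MIN(e)→h](R)) → 2
  (ρ[b/h](S) ⋈[a=h] σ[h<8](γ[v; MIN(e)→h](R))) → 2

|E| = 2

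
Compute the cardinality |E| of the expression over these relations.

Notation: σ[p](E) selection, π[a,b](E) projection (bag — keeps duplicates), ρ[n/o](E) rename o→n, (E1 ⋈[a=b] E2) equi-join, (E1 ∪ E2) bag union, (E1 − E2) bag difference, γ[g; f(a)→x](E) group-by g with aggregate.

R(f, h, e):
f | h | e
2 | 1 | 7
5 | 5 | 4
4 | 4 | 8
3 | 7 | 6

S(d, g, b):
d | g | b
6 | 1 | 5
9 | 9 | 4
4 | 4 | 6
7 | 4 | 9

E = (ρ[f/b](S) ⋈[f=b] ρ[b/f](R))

Row counts bottom-up:
  S → 4
  ρ[f/b](S) → 4
  R → 4
  ρ[b/f](R) → 4
  (ρ[f/b](S) ⋈[f=b] ρ[b/f](R)) → 2

|E| = 2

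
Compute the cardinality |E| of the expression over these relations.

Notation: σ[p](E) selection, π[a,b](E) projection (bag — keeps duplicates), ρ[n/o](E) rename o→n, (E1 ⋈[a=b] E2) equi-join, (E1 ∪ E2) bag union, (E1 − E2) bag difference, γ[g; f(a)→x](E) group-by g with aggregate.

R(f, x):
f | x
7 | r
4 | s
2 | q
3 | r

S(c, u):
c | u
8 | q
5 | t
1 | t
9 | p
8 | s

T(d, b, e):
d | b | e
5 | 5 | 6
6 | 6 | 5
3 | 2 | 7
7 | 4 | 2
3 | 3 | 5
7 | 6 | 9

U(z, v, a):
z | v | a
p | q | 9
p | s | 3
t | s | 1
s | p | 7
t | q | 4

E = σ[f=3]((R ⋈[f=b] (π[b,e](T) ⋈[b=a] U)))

Subexpression sizes:
  R → 4
  T → 6
  π[b,e](T) → 6
  U → 5
  (π[b,e](T) ⋈[b=a] U) → 2
  (R ⋈[f=b] (π[b,e](T) ⋈[b=a] U)) → 2
  σ[f=3]((R ⋈[f=b] (π[b,e](T) ⋈[b=a] U))) → 1

|E| = 1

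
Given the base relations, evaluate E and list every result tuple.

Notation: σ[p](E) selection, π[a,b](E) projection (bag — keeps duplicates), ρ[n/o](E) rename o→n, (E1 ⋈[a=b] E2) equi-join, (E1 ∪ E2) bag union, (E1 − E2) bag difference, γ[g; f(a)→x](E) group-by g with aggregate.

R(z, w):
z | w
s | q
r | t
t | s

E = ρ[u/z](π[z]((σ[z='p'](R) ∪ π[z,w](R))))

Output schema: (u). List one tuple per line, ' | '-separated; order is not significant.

Per-node cardinality:
  R → 3
  σ[z='p'](R) → 0
  R → 3
  π[z,w](R) → 3
  (σ[z='p'](R) ∪ π[z,w](R)) → 3
  π[z]((σ[z='p'](R) ∪ π[z,w](R))) → 3
  ρ[u/z](π[z]((σ[z='p'](R) ∪ π[z,w](R)))) → 3

== RESULT ==
u
r
s
t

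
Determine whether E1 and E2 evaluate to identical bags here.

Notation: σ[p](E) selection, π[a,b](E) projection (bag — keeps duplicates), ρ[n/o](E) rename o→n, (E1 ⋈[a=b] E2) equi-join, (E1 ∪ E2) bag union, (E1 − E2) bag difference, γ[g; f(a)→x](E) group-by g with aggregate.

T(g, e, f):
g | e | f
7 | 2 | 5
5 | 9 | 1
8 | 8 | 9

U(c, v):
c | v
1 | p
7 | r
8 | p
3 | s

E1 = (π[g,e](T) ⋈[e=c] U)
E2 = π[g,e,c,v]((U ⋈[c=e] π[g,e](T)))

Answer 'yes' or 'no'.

E1 row counts bottom-up:
  T → 3
  π[g,e](T) → 3
  U → 4
  (π[g,e](T) ⋈[e=c] U) → 1
E2 row counts bottom-up:
  U → 4
  T → 3
  π[g,e](T) → 3
  (U ⋈[c=e] π[g,e](T)) → 1
  π[g,e,c,v]((U ⋈[c=e] π[g,e](T))) → 1

E1 and E2 produce the same multiset:
g | e | c | v
8 | 8 | 8 | p

yes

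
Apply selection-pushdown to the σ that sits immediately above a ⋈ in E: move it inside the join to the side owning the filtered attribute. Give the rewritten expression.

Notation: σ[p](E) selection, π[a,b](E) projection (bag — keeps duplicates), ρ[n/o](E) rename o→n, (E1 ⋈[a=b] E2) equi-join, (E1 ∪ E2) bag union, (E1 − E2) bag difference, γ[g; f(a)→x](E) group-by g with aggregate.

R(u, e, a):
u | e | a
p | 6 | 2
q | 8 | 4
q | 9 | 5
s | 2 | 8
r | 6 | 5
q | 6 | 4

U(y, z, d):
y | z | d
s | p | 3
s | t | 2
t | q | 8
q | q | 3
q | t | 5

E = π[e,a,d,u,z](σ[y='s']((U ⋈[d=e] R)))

σ filters on y, owned by the left side.
E' = π[e,a,d,u,z]((σ[y='s'](U) ⋈[d=e] R))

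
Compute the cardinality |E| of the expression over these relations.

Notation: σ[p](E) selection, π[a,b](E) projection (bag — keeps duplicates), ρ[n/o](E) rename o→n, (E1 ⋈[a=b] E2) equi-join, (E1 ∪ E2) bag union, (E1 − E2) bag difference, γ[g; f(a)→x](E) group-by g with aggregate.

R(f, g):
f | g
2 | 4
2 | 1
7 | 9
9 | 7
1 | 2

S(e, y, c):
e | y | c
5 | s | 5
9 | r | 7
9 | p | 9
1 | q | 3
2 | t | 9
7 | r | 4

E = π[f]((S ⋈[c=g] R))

Per-node cardinality:
  S → 6
  R → 5
  (S ⋈[c=g] R) → 4
  π[f]((S ⋈[c=g] R)) → 4

|E| = 4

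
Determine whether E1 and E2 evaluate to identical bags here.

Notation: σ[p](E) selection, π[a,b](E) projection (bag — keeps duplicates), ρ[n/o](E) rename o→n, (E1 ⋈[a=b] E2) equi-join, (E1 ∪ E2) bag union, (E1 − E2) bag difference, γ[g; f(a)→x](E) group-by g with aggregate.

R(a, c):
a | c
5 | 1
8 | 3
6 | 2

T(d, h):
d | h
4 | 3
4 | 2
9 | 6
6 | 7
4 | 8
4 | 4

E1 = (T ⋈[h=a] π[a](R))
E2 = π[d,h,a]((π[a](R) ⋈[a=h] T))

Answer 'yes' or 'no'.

E1 row counts bottom-up:
  T → 6
  R → 3
  π[a](R) → 3
  (T ⋈[h=a] π[a](R)) → 2
E2 row counts bottom-up:
  R → 3
  π[a](R) → 3
  T → 6
  (π[a](R) ⋈[a=h] T) → 2
  π[d,h,a]((π[a](R) ⋈[a=h] T)) → 2

E1 and E2 produce the same multiset:
d | h | a
4 | 8 | 8
9 | 6 | 6

yes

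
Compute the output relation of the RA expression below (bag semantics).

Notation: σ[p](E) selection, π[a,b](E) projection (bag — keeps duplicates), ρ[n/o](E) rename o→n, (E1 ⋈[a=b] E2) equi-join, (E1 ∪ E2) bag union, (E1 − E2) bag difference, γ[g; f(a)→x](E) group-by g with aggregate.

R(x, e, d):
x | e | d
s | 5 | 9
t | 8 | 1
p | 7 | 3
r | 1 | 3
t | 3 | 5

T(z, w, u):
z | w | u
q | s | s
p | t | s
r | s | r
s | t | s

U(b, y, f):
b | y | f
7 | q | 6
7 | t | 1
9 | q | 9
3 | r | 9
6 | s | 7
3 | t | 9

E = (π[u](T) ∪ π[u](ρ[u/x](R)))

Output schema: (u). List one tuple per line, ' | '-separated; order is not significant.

Per-node cardinality:
  T → 4
  π[u](T) → 4
  R → 5
  ρ[u/x](R) → 5
  π[u](ρ[u/x](R)) → 5
  (π[u](T) ∪ π[u](ρ[u/x](R))) → 9

== RESULT ==
u
p
r
r
s
s
s
s
t
t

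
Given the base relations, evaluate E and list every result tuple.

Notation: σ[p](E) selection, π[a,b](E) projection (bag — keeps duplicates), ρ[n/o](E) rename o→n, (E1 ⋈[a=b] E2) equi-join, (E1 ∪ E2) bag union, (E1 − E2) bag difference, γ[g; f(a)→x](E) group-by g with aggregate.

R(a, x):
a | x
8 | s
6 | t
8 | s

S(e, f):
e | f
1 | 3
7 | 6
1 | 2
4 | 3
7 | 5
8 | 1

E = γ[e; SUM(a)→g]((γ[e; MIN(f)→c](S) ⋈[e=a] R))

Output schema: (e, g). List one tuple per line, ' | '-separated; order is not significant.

Subexpression sizes:
  S → 6
  γ[e; MIN(f)→c](S) → 4
  R → 3
  (γ[e; MIN(f)→c](S) ⋈[e=a] R) → 2
  γ[e; SUM(a)→g]((γ[e; MIN(f)→c](S) ⋈[e=a] R)) → 1

== RESULT ==
e | g
8 | 16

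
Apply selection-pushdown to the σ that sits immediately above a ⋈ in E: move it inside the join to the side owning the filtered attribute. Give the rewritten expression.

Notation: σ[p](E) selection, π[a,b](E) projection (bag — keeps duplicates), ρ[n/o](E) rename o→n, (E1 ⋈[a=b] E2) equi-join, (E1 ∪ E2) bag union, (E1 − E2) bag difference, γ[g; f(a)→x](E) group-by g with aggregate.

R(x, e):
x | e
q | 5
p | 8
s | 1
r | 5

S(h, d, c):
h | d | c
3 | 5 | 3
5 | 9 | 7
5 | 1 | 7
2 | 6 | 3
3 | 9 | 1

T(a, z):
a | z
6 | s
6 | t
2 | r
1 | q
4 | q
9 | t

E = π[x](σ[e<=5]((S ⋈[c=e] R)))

σ filters on e, owned by the right side.
E' = π[x]((S ⋈[c=e] σ[e<=5](R)))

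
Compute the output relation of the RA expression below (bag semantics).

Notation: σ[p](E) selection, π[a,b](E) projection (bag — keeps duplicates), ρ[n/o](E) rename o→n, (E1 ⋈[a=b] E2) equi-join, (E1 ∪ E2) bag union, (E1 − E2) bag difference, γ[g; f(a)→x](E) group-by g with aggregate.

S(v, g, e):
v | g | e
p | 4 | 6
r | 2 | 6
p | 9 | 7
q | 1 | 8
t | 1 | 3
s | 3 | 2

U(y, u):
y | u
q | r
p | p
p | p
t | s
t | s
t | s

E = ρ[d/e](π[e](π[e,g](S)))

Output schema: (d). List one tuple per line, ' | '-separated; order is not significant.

Stepwise |·|:
  S → 6
  π[e,g](S) → 6
  π[e](π[e,g](S)) → 6
  ρ[d/e](π[e](π[e,g](S))) → 6

== RESULT ==
d
2
3
6
6
7
8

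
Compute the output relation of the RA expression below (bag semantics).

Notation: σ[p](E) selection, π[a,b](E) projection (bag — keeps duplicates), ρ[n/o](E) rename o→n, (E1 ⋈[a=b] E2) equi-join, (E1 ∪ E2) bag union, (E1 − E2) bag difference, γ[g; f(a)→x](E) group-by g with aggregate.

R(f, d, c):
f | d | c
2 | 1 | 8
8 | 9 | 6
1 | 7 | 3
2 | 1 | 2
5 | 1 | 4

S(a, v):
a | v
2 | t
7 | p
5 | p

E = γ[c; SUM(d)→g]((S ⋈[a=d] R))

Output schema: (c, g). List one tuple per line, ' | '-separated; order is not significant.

Stepwise |·|:
  S → 3
  R → 5
  (S ⋈[a=d] R) → 1
  γ[c; SUM(d)→g]((S ⋈[a=d] R)) → 1

== RESULT ==
c | g
3 | 7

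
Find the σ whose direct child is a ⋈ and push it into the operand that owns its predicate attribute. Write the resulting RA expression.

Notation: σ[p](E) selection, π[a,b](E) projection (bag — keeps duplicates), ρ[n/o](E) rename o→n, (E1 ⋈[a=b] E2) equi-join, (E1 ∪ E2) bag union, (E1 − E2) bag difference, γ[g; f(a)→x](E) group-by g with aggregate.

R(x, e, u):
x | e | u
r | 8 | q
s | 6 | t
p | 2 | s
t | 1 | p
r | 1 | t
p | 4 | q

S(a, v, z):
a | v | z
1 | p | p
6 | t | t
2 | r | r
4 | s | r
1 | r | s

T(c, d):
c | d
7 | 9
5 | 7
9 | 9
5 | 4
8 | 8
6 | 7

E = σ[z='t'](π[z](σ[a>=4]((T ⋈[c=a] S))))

σ filters on a, owned by the right side.
E' = σ[z='t'](π[z]((T ⋈[c=a] σ[a>=4](S))))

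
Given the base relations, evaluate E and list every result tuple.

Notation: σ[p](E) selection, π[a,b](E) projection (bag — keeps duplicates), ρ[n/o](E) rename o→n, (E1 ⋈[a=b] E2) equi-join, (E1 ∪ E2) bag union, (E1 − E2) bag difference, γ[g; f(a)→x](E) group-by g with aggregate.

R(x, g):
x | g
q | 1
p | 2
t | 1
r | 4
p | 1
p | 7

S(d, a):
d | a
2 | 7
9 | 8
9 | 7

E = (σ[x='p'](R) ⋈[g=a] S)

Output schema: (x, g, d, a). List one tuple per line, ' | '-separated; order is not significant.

Stepwise |·|:
  R → 6
  σ[x='p'](R) → 3
  S → 3
  (σ[x='p'](R) ⋈[g=a] S) → 2

== RESULT ==
x | g | d | a
p | 7 | 2 | 7
p | 7 | 9 | 7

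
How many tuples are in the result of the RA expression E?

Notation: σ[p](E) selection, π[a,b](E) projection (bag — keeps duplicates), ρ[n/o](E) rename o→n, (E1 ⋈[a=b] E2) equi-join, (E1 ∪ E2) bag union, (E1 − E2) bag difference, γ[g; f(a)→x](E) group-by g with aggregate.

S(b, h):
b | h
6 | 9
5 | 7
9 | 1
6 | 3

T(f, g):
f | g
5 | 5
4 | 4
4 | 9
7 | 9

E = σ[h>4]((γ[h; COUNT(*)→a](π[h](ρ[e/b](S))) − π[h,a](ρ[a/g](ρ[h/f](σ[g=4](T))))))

Stepwise |·|:
  S → 4
  ρ[e/b](S) → 4
  π[h](ρ[e/b](S)) → 4
  γ[h; COUNT(*)→a](π[h](ρ[e/b](S))) → 4
  T → 4
  σ[g=4](T) → 1
  ρ[h/f](σ[g=4](T)) → 1
  ρ[a/g](ρ[h/f](σ[g=4](T))) → 1
  π[h,a](ρ[a/g](ρ[h/f](σ[g=4](T)))) → 1
  (γ[h; COUNT(*)→a](π[h](ρ[e/b](S))) − π[h,a](ρ[a/g](ρ[h/f](σ[g=4](T))))) → 4
  σ[h>4]((γ[h; COUNT(*)→a](π[h](ρ[e/b](S))) − π[h,a](ρ[a/g](ρ[h/f](σ[g=4](T)))))) → 2

|E| = 2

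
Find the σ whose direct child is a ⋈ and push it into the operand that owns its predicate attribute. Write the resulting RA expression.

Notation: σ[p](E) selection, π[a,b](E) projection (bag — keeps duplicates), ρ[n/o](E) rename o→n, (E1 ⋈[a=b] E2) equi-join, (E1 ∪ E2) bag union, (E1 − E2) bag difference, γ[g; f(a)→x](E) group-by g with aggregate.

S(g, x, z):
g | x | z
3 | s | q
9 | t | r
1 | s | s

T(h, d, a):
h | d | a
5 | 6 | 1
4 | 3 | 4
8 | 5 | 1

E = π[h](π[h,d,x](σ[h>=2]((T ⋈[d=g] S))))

σ filters on h, owned by the left side.
E' = π[h](π[h,d,x]((σ[h>=2](T) ⋈[d=g] S)))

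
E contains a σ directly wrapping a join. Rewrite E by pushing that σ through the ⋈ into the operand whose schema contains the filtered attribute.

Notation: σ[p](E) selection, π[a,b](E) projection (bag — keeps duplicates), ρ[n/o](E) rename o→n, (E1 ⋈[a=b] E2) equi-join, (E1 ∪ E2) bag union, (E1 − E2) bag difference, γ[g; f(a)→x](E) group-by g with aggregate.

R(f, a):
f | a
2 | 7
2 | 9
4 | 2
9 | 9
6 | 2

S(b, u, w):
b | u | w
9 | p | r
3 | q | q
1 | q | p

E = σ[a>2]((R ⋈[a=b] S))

σ filters on a, owned by the left side.
E' = (σ[a>2](R) ⋈[a=b] S)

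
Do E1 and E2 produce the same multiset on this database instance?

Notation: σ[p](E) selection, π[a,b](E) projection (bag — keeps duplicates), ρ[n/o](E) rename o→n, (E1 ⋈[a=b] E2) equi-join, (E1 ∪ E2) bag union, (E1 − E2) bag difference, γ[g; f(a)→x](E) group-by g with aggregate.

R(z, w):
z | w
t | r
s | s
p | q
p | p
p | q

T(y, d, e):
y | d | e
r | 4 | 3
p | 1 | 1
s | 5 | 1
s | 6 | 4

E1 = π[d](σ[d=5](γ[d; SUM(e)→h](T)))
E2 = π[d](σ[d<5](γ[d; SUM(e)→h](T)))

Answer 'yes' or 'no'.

E1 per-node cardinality:
  T → 4
  γ[d; SUM(e)→h](T) → 4
  σ[d=5](γ[d; SUM(e)→h](T)) → 1
  π[d](σ[d=5](γ[d; SUM(e)→h](T))) → 1
E2 per-node cardinality:
  T → 4
  γ[d; SUM(e)→h](T) → 4
  σ[d<5](γ[d; SUM(e)→h](T)) → 2
  π[d](σ[d<5](γ[d; SUM(e)→h](T))) → 2

E1 result:
d
5
E2 result:
d
1
4
Witness: (1,) appears 0× in E1 but 1× in E2.

no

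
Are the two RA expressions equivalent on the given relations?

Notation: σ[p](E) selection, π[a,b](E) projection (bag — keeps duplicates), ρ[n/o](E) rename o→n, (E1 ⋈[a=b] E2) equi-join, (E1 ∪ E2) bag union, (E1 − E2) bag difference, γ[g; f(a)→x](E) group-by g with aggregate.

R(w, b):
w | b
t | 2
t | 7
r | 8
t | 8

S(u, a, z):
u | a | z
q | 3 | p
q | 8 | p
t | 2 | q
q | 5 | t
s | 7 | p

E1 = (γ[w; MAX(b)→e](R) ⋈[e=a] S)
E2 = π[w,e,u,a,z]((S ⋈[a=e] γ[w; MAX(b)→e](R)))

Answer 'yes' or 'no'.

E1 stepwise |·|:
  R → 4
  γ[w; MAX(b)→e](R) → 2
  S → 5
  (γ[w; MAX(b)→e](R) ⋈[e=a] S) → 2
E2 stepwise |·|:
  S → 5
  R → 4
  γ[w; MAX(b)→e](R) → 2
  (S ⋈[a=e] γ[w; MAX(b)→e](R)) → 2
  π[w,e,u,a,z]((S ⋈[a=e] γ[w; MAX(b)→e](R))) → 2

E1 and E2 produce the same multiset:
w | e | u | a | z
r | 8 | q | 8 | p
t | 8 | q | 8 | p

yes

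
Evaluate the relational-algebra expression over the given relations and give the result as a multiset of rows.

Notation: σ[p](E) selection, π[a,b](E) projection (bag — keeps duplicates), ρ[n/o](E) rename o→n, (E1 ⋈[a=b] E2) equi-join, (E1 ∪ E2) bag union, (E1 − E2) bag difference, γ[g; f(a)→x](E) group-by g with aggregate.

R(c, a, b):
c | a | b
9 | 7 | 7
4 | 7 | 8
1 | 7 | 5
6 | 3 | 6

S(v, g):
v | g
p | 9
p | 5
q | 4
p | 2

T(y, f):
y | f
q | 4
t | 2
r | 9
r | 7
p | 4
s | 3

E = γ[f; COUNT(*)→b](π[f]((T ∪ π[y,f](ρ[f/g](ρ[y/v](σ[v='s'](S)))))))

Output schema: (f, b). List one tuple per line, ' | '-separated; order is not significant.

Row counts bottom-up:
  T → 6
  S → 4
  σ[v='s'](S) → 0
  ρ[y/v](σ[v='s'](S)) → 0
  ρ[f/g](ρ[y/v](σ[v='s'](S))) → 0
  π[y,f](ρ[f/g](ρ[y/v](σ[v='s'](S)))) → 0
  (T ∪ π[y,f](ρ[f/g](ρ[y/v](σ[v='s'](S))))) → 6
  π[f]((T ∪ π[y,f](ρ[f/g](ρ[y/v](σ[v='s'](S)))))) → 6
  γ[f; COUNT(*)→b](π[f]((T ∪ π[y,f](ρ[f/g](ρ[y/v](σ[v='s'](S))))))) → 5

== RESULT ==
f | b
2 | 1
3 | 1
4 | 2
7 | 1
9 | 1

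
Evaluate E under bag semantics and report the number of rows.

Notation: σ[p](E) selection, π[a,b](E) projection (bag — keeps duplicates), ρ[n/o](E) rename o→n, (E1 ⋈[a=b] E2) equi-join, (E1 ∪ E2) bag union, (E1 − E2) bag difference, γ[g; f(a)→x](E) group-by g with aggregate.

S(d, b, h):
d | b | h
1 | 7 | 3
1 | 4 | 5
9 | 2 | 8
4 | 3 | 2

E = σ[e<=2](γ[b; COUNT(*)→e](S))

Subexpression sizes:
  S → 4
  γ[b; COUNT(*)→e](S) → 4
  σ[e<=2](γ[b; COUNT(*)→e](S)) → 4

|E| = 4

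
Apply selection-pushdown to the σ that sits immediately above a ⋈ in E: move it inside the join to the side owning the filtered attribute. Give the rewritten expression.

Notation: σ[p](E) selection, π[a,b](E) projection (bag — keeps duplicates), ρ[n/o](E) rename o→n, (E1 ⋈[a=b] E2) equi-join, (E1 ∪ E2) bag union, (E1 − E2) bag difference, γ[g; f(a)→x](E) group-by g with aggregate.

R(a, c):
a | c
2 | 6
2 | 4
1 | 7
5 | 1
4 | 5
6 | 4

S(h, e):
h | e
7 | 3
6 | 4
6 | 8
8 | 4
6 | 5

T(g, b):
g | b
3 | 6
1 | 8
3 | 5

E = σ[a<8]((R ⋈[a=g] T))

σ filters on a, owned by the left side.
E' = (σ[a<8](R) ⋈[a=g] T)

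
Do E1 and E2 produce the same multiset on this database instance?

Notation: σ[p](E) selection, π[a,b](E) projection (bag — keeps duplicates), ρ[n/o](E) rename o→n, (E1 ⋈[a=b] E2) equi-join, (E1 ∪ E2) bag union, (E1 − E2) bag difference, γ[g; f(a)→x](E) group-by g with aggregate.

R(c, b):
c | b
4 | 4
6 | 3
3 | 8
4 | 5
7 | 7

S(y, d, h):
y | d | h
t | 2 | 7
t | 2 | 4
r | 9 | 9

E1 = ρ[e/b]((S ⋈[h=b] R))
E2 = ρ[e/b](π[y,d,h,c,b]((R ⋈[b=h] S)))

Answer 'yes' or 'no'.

E1 row counts bottom-up:
  S → 3
  R → 5
  (S ⋈[h=b] R) → 2
  ρ[e/b]((S ⋈[h=b] R)) → 2
E2 row counts bottom-up:
  R → 5
  S → 3
  (R ⋈[b=h] S) → 2
  π[y,d,h,c,b]((R ⋈[b=h] S)) → 2
  ρ[e/b](π[y,d,h,c,b]((R ⋈[b=h] S))) → 2

E1 and E2 produce the same multiset:
y | d | h | c | e
t | 2 | 4 | 4 | 4
t | 2 | 7 | 7 | 7

yes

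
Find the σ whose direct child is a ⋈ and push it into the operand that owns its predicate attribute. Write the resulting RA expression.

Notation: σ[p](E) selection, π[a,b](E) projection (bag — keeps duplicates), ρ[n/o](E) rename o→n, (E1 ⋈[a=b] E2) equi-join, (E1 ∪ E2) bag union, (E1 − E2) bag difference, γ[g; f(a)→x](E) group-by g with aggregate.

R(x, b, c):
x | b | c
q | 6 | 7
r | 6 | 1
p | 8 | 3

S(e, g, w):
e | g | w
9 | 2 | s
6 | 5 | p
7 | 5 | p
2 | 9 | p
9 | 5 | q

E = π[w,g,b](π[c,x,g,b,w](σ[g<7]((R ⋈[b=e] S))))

σ filters on g, owned by the right side.
E' = π[w,g,b](π[c,x,g,b,w]((R ⋈[b=e] σ[g<7](S))))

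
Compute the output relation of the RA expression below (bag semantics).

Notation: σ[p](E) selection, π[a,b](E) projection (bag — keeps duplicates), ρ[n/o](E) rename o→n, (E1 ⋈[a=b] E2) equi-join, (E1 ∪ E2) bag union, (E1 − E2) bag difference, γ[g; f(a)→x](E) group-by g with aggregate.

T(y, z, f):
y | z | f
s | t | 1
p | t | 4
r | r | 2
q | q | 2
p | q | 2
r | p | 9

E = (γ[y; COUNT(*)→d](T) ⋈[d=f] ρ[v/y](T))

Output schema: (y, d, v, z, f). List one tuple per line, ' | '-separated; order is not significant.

Stepwise |·|:
  T → 6
  γ[y; COUNT(*)→d](T) → 4
  T → 6
  ρ[v/y](T) → 6
  (γ[y; COUNT(*)→d](T) ⋈[d=f] ρ[v/y](T)) → 8

== RESULT ==
y | d | v | z | f
p | 2 | p | q | 2
p | 2 | q | q | 2
p | 2 | r | r | 2
q | 1 | s | t | 1
r | 2 | p | q | 2
r | 2 | q | q | 2
r | 2 | r | r | 2
s | 1 | s | t | 1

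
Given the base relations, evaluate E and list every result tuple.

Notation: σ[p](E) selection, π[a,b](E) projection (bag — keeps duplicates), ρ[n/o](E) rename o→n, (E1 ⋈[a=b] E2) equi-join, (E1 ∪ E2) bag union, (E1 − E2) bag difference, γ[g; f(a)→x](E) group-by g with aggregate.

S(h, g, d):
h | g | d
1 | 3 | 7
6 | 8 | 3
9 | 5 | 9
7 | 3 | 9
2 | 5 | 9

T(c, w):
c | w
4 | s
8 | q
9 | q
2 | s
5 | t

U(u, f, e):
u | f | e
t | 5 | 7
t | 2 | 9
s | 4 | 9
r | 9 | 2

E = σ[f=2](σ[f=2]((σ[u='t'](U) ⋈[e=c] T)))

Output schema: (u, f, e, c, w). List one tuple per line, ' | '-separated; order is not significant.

Row counts bottom-up:
  U → 4
  σ[u='t'](U) → 2
  T → 5
  (σ[u='t'](U) ⋈[e=c] T) → 1
  σ[f=2]((σ[u='t'](U) ⋈[e=c] T)) → 1
  σ[f=2](σ[f=2]((σ[u='t'](U) ⋈[e=c] T))) → 1

== RESULT ==
u | f | e | c | w
t | 2 | 9 | 9 | q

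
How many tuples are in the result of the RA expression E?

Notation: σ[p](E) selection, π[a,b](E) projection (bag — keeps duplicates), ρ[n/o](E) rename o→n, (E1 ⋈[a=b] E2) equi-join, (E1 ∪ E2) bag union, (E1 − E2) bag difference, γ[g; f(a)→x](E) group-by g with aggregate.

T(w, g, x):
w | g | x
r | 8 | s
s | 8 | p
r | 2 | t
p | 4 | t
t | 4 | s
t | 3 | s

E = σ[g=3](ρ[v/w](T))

Row counts bottom-up:
  T → 6
  ρ[v/w](T) → 6
  σ[g=3](ρ[v/w](T)) → 1

|E| = 1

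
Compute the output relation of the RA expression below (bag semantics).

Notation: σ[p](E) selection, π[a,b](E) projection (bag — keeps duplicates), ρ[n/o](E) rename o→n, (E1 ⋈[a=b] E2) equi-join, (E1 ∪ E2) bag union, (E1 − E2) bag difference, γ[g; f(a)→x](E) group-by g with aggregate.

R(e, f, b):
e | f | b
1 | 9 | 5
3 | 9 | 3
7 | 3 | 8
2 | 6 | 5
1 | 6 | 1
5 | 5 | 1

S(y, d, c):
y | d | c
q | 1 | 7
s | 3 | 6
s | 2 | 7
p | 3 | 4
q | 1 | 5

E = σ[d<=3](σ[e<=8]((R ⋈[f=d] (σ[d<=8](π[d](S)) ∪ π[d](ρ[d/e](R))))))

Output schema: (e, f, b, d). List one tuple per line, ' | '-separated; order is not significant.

Row counts bottom-up:
  R → 6
  S → 5
  π[d](S) → 5
  σ[d<=8](π[d](S)) → 5
  R → 6
  ρ[d/e](R) → 6
  π[d](ρ[d/e](R)) → 6
  (σ[d<=8](π[d](S)) ∪ π[d](ρ[d/e](R))) → 11
  (R ⋈[f=d] (σ[d<=8](π[d](S)) ∪ π[d](ρ[d/e](R)))) → 4
  σ[e<=8]((R ⋈[f=d] (σ[d<=8](π[d](S)) ∪ π[d](ρ[d/e](R))))) → 4
  σ[d<=3](σ[e<=8]((R ⋈[f=d] (σ[d<=8](π[d](S)) ∪ π[d](ρ[d/e](R)))))) → 3

== RESULT ==
e | f | b | d
7 | 3 | 8 | 3
7 | 3 | 8 | 3
7 | 3 | 8 | 3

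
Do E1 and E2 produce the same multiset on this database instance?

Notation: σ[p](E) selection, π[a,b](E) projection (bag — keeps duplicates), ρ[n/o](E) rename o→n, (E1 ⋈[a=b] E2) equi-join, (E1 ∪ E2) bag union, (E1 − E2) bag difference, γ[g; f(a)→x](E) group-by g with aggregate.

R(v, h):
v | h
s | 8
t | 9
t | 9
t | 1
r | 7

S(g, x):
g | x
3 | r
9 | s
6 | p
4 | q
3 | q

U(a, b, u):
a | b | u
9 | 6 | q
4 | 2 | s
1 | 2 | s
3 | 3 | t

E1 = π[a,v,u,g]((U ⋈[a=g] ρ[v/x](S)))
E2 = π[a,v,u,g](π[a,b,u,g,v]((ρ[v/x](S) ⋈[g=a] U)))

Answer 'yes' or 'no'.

E1 row counts bottom-up:
  U → 4
  S → 5
  ρ[v/x](S) → 5
  (U ⋈[a=g] ρ[v/x](S)) → 4
  π[a,v,u,g]((U ⋈[a=g] ρ[v/x](S))) → 4
E2 row counts bottom-up:
  S → 5
  ρ[v/x](S) → 5
  U → 4
  (ρ[v/x](S) ⋈[g=a] U) → 4
  π[a,b,u,g,v]((ρ[v/x](S) ⋈[g=a] U)) → 4
  π[a,v,u,g](π[a,b,u,g,v]((ρ[v/x](S) ⋈[g=a] U))) → 4

E1 and E2 produce the same multiset:
a | v | u | g
3 | q | t | 3
3 | r | t | 3
4 | q | s | 4
9 | s | q | 9

yes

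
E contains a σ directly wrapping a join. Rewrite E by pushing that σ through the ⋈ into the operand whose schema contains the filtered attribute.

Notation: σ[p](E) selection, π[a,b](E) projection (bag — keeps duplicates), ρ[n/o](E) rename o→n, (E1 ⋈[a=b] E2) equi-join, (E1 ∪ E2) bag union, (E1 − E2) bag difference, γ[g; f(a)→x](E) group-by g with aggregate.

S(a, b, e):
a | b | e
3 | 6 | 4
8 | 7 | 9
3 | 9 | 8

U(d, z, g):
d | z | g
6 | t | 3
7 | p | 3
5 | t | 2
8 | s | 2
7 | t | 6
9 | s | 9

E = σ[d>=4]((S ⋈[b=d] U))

σ filters on d, owned by the right side.
E' = (S ⋈[b=d] σ[d>=4](U))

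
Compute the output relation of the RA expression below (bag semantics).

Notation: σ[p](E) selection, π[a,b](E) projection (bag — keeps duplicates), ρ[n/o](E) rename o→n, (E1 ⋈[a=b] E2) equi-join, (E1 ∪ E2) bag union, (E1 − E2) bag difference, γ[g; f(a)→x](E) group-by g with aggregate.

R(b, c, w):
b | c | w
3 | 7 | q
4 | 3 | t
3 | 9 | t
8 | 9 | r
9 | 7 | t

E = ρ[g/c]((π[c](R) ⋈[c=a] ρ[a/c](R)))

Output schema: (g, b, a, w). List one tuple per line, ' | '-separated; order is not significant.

Subexpression sizes:
  R → 5
  π[c](R) → 5
  R → 5
  ρ[a/c](R) → 5
  (π[c](R) ⋈[c=a] ρ[a/c](R)) → 9
  ρ[g/c]((π[c](R) ⋈[c=a] ρ[a/c](R))) → 9

== RESULT ==
g | b | a | w
3 | 4 | 3 | t
7 | 3 | 7 | q
7 | 3 | 7 | q
7 | 9 | 7 | t
7 | 9 | 7 | t
9 | 3 | 9 | t
9 | 3 | 9 | t
9 | 8 | 9 | r
9 | 8 | 9 | r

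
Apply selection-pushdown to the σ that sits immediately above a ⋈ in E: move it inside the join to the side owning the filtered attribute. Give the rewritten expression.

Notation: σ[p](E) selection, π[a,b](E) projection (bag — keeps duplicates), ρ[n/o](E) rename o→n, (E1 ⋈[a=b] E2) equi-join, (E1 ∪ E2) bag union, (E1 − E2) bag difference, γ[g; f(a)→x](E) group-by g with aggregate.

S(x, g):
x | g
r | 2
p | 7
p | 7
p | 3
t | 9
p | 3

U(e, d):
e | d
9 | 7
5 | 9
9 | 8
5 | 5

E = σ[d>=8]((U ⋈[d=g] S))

σ filters on d, owned by the left side.
E' = (σ[d>=8](U) ⋈[d=g] S)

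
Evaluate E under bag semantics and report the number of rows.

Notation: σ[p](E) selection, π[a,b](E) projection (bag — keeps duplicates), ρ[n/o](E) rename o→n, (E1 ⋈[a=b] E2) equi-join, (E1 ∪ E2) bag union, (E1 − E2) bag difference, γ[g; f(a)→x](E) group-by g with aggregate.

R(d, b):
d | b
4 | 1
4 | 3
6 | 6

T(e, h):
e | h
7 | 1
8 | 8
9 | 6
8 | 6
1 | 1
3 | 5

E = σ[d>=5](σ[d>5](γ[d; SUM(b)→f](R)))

Subexpression sizes:
  R → 3
  γ[d; SUM(b)→f](R) → 2
  σ[d>5](γ[d; SUM(b)→f](R)) → 1
  σ[d>=5](σ[d>5](γ[d; SUM(b)→f](R))) → 1

|E| = 1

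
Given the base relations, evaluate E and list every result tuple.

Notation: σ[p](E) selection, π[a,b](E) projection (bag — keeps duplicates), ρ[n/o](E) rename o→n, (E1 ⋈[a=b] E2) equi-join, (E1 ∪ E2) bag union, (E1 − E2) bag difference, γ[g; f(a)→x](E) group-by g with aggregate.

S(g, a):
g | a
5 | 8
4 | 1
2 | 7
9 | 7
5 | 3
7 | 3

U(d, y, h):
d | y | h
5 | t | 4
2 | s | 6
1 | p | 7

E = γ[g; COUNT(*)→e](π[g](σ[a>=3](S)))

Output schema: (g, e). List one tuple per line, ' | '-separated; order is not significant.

Row counts bottom-up:
  S → 6
  σ[a>=3](S) → 5
  π[g](σ[a>=3](S)) → 5
  γ[g; COUNT(*)→e](π[g](σ[a>=3](S))) → 4

== RESULT ==
g | e
2 | 1
5 | 2
7 | 1
9 | 1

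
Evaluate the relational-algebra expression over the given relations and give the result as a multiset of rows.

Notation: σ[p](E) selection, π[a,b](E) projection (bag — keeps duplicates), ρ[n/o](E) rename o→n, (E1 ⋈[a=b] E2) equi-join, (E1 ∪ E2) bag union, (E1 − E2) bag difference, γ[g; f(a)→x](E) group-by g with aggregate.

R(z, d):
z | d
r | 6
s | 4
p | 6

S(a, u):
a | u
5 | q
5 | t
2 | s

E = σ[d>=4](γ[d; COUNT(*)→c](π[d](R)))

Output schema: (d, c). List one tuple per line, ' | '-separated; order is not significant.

Row counts bottom-up:
  R → 3
  π[d](R) → 3
  γ[d; COUNT(*)→c](π[d](R)) → 2
  σ[d>=4](γ[d; COUNT(*)→c](π[d](R))) → 2

== RESULT ==
d | c
4 | 1
6 | 2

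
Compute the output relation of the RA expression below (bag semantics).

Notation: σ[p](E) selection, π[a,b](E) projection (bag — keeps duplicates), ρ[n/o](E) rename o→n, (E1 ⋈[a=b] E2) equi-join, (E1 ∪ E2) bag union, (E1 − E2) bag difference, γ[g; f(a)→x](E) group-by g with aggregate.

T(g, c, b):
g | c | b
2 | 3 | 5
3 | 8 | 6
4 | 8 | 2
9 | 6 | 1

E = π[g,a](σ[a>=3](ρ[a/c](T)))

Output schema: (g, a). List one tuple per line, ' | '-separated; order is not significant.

Per-node cardinality:
  T → 4
  ρ[a/c](T) → 4
  σ[a>=3](ρ[a/c](T)) → 4
  π[g,a](σ[a>=3](ρ[a/c](T))) → 4

== RESULT ==
g | a
2 | 3
3 | 8
4 | 8
9 | 6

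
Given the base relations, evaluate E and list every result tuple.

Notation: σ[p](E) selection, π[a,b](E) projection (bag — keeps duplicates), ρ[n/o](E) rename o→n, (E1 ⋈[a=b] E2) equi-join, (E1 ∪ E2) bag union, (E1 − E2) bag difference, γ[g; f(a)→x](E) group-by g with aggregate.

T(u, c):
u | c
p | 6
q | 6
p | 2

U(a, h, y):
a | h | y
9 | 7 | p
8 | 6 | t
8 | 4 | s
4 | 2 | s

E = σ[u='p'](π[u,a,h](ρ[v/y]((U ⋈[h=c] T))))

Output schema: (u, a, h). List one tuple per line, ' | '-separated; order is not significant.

Stepwise |·|:
  U → 4
  T → 3
  (U ⋈[h=c] T) → 3
  ρ[v/y]((U ⋈[h=c] T)) → 3
  π[u,a,h](ρ[v/y]((U ⋈[h=c] T))) → 3
  σ[u='p'](π[u,a,h](ρ[v/y]((U ⋈[h=c] T)))) → 2

== RESULT ==
u | a | h
p | 4 | 2
p | 8 | 6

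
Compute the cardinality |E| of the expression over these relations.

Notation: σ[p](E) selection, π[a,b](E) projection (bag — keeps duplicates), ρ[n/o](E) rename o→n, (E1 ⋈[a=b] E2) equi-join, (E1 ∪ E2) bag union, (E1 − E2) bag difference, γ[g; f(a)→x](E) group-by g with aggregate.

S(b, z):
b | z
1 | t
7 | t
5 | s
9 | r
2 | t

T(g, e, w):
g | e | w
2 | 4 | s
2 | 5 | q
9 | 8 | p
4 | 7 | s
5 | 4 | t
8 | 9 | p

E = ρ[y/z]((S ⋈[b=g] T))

Subexpression sizes:
  S → 5
  T → 6
  (S ⋈[b=g] T) → 4
  ρ[y/z]((S ⋈[b=g] T)) → 4

|E| = 4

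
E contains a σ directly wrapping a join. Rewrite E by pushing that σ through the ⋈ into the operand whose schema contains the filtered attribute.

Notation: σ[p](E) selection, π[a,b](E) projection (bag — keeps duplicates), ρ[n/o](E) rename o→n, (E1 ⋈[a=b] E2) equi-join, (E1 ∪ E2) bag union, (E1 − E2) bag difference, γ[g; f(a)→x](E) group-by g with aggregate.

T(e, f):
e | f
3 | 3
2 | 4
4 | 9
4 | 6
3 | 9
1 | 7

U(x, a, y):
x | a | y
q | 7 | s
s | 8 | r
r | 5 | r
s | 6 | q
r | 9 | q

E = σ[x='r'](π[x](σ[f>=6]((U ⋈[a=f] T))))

σ filters on f, owned by the right side.
E' = σ[x='r'](π[x]((U ⋈[a=f] σ[f>=6](T))))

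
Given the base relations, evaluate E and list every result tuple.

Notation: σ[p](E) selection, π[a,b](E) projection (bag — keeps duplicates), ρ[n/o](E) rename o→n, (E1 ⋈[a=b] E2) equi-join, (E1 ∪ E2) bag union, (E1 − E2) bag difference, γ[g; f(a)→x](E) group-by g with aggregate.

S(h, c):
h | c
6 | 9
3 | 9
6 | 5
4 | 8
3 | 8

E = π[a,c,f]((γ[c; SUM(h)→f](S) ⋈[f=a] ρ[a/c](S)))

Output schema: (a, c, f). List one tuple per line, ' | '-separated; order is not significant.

Subexpression sizes:
  S → 5
  γ[c; SUM(h)→f](S) → 3
  S → 5
  ρ[a/c](S) → 5
  (γ[c; SUM(h)→f](S) ⋈[f=a] ρ[a/c](S)) → 2
  π[a,c,f]((γ[c; SUM(h)→f](S) ⋈[f=a] ρ[a/c](S))) → 2

== RESULT ==
a | c | f
9 | 9 | 9
9 | 9 | 9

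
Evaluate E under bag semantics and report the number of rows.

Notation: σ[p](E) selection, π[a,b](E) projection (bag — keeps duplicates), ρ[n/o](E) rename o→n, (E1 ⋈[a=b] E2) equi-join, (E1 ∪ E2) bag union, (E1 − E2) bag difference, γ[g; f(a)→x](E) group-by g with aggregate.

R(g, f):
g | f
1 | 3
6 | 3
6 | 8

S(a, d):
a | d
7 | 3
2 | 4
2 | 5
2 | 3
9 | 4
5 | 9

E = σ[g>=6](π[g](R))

Stepwise |·|:
  R → 3
  π[g](R) → 3
  σ[g>=6](π[g](R)) → 2

|E| = 2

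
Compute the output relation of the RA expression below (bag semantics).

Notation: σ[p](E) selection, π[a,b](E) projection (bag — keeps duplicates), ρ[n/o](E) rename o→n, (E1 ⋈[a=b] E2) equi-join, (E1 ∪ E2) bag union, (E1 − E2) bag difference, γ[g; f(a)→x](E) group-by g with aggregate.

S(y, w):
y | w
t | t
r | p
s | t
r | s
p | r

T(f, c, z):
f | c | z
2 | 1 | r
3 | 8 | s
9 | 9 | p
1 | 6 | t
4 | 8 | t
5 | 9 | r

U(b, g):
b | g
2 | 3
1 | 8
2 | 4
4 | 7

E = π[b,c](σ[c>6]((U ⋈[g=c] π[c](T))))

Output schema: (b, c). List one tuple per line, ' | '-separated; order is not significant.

Subexpression sizes:
  U → 4
  T → 6
  π[c](T) → 6
  (U ⋈[g=c] π[c](T)) → 2
  σ[c>6]((U ⋈[g=c] π[c](T))) → 2
  π[b,c](σ[c>6]((U ⋈[g=c] π[c](T)))) → 2

== RESULT ==
b | c
1 | 8
1 | 8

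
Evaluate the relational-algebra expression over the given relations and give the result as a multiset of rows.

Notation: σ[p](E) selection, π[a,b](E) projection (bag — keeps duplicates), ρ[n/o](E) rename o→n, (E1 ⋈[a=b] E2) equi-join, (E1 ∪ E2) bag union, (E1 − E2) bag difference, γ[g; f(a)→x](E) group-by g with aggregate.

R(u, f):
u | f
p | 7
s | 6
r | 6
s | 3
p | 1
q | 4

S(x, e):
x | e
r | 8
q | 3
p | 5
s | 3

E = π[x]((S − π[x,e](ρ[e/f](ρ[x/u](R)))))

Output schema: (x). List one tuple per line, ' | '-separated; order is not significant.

Stepwise |·|:
  S → 4
  R → 6
  ρ[x/u](R) → 6
  ρ[e/f](ρ[x/u](R)) → 6
  π[x,e](ρ[e/f](ρ[x/u](R))) → 6
  (S − π[x,e](ρ[e/f](ρ[x/u](R)))) → 3
  π[x]((S − π[x,e](ρ[e/f](ρ[x/u](R))))) → 3

== RESULT ==
x
p
q
r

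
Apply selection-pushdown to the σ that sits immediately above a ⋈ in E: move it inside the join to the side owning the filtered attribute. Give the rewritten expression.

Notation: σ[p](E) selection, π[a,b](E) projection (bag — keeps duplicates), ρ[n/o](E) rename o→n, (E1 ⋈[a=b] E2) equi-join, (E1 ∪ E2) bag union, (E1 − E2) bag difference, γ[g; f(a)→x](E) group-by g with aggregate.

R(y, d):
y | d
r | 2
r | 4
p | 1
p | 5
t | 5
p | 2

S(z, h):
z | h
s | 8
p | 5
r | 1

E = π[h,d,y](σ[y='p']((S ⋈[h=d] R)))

σ filters on y, owned by the right side.
E' = π[h,d,y]((S ⋈[h=d] σ[y='p'](R)))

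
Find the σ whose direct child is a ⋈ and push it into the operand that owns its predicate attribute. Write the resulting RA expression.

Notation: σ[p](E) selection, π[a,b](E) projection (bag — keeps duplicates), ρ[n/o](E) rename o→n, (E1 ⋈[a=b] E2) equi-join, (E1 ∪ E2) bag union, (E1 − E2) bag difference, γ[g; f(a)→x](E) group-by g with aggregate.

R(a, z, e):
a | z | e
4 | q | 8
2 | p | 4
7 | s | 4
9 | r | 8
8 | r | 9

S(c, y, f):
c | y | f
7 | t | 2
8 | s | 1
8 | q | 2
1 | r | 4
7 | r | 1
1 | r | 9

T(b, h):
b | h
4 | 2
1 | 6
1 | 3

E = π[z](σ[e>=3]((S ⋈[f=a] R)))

σ filters on e, owned by the right side.
E' = π[z]((S ⋈[f=a] σ[e>=3](R)))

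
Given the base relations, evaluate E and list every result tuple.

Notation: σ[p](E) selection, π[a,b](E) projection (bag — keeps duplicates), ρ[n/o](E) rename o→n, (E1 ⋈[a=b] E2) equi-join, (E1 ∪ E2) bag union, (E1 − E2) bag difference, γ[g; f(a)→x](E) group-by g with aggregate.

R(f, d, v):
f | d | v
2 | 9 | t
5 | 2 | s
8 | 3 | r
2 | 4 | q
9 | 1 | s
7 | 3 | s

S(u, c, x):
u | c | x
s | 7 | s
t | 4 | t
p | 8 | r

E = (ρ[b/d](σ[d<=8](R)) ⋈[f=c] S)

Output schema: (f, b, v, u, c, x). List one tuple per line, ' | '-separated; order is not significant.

Subexpression sizes:
  R → 6
  σ[d<=8](R) → 5
  ρ[b/d](σ[d<=8](R)) → 5
  S → 3
  (ρ[b/d](σ[d<=8](R)) ⋈[f=c] S) → 2

== RESULT ==
f | b | v | u | c | x
7 | 3 | s | s | 7 | s
8 | 3 | r | p | 8 | r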